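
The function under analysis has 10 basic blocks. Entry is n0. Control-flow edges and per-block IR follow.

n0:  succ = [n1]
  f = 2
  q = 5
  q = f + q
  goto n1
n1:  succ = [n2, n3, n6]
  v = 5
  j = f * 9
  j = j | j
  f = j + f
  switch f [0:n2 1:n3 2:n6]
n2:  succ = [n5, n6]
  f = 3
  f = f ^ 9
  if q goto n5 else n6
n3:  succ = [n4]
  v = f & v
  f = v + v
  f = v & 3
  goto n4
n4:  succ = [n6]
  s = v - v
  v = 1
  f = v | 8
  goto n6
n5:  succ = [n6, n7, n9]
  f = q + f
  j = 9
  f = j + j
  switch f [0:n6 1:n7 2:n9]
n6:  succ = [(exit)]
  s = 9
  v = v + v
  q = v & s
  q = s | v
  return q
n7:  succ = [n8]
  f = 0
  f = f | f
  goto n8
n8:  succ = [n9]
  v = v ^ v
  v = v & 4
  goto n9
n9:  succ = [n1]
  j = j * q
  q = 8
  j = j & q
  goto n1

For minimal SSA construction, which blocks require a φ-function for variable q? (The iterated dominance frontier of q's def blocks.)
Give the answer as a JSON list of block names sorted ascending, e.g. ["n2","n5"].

Answer: ["n1"]

Derivation:
idom tree: n1←n0 n2←n1 n3←n1 n4←n3 n5←n2 n6←n1 n7←n5 n8←n7 n9←n5
Dom∩ at merges:
  n1: preds {n0,n9}: {n0} ∩ {n0,n1,n2,n5,n9} = {n0}; idom=n0
  n6: preds {n1,n2,n4,n5}: {n0,n1} ∩ {n0,n1,n2} ∩ {n0,n1,n3,n4} ∩ {n0,n1,n2,n5} = {n0,n1}; idom=n1
  n9: preds {n5,n8}: {n0,n1,n2,n5} ∩ {n0,n1,n2,n5,n7,n8} = {n0,n1,n2,n5}; idom=n5

Frontier:
  n1←n0: walk · to n0
  n1←n9: walk n9→n5→n2→n1 to n0
  n6←n1: walk · to n1
  n6←n2: walk n2 to n1
  n6←n4: walk n4→n3 to n1
  n6←n5: walk n5→n2 to n1
  n9←n5: walk · to n5
  n9←n8: walk n8→n7 to n5
  n0 → ∅
  n1 → {n1}
  n2 → {n1,n6}
  n3 → {n6}
  n4 → {n6}
  n5 → {n1,n6}
  n6 → ∅
  n7 → {n9}
  n8 → {n9}
  n9 → {n1}

φ for q: defs {n0,n6,n9}
  DF⁺ = {n1}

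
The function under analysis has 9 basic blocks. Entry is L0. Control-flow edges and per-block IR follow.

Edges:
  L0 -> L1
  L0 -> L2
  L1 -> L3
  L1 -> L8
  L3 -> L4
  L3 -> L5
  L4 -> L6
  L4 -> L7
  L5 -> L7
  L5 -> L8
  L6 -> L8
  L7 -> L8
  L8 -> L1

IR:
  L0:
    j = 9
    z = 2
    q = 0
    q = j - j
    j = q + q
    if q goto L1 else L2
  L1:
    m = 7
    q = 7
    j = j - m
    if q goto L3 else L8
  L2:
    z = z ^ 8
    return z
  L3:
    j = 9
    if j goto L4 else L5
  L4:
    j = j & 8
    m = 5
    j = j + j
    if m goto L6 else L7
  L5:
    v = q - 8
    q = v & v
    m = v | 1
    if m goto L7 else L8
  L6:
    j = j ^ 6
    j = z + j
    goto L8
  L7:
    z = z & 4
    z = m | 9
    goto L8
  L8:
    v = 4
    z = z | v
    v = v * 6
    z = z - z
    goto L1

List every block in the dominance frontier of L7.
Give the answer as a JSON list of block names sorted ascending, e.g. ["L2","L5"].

Answer: ["L8"]

Analysis:
idom tree: L1←L0 L2←L0 L3←L1 L4←L3 L5←L3 L6←L4 L7←L3 L8←L1
Join-block Dom:
  L1: preds {L0,L8}: {L0} ∩ {L0,L1,L8} = {L0}; idom=L0
  L7: preds {L4,L5}: {L0,L1,L3,L4} ∩ {L0,L1,L3,L5} = {L0,L1,L3}; idom=L3
  L8: preds {L1,L5,L6,L7}: {L0,L1} ∩ {L0,L1,L3,L5} ∩ {L0,L1,L3,L4,L6} ∩ {L0,L1,L3,L7} = {L0,L1}; idom=L1

Frontier:
  join L1 pred L0: · stop@L0
  join L1 pred L8: L8→L1 stop@L0
  join L7 pred L4: L4 stop@L3
  join L7 pred L5: L5 stop@L3
  join L8 pred L1: · stop@L1
  join L8 pred L5: L5→L3 stop@L1
  join L8 pred L6: L6→L4→L3 stop@L1
  join L8 pred L7: L7→L3 stop@L1
  L0 → ∅
  L1 → {L1}
  L2 → ∅
  L3 → {L8}
  L4 → {L7,L8}
  L5 → {L7,L8}
  L6 → {L8}
  L7 → {L8}
  L8 → {L1}

DF(L7) = ["L8"]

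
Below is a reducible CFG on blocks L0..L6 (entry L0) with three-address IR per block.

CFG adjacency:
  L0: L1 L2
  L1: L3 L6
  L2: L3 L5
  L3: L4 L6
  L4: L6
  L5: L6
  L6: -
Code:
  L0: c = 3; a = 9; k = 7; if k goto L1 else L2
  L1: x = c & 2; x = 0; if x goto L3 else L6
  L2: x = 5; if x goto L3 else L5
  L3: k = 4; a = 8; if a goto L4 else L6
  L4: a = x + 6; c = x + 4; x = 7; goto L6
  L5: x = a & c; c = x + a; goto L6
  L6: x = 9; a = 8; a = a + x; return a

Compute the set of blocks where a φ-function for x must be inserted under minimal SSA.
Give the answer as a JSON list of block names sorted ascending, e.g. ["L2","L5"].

idom tree: L1←L0 L2←L0 L3←L0 L4←L3 L5←L2 L6←L0
Dom∩ at merges:
  L3: preds {L1,L2}: {L0,L1} ∩ {L0,L2} = {L0}; idom=L0
  L6: preds {L1,L3,L4,L5}: {L0,L1} ∩ {L0,L3} ∩ {L0,L3,L4} ∩ {L0,L2,L5} = {L0}; idom=L0

Frontier:
  L3←L1: walk L1 to L0
  L3←L2: walk L2 to L0
  L6←L1: walk L1 to L0
  L6←L3: walk L3 to L0
  L6←L4: walk L4→L3 to L0
  L6←L5: walk L5→L2 to L0
  L0 → ∅
  L1 → {L3,L6}
  L2 → {L3,L6}
  L3 → {L6}
  L4 → {L6}
  L5 → {L6}
  L6 → ∅

φ for x: defs {L1,L2,L4,L5,L6}
  DF⁺ = {L3,L6}

Answer: ["L3", "L6"]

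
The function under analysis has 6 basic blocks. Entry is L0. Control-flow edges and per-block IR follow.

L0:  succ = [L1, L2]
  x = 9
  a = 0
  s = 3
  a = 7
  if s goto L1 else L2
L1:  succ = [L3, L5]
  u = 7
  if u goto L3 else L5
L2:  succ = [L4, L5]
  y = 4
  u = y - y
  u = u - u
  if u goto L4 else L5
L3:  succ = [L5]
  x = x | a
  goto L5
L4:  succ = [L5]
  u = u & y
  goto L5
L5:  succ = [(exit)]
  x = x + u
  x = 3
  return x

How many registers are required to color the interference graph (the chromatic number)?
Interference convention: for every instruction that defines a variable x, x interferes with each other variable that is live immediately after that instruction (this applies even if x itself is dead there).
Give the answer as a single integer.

Answer: 3

Analysis:
Block summaries:
  L0 def {a,s,x} use ∅
  L1 def {u} use ∅
  L2 def {u,y} use ∅
  L3 def {x} use {a,x}
  L4 def {u} use {u,y}
  L5 def {x} use {u,x}

Backward fixpoint:
  L0 li=∅ lo={a,x}
  L1 li={a,x} lo={a,u,x}
  L2 li={x} lo={u,x,y}
  L3 li={a,u,x} lo={u,x}
  L4 li={u,x,y} lo={u,x}
  L5 li={u,x} lo=∅

Interfere edges:
  a: {s,u,x}
  s: {a,x}
  u: {a,x,y}
  x: {a,s,u,y}
  y: {u,x}

Registers:
  {a,s,x} pairwise interfere (3-clique) ⇒ χ ≥ 3
  assign a→c1 s→c2 u→c2 x→c0 y→c1 — no edge inside a register ⇒ χ ≤ 3
  χ = 3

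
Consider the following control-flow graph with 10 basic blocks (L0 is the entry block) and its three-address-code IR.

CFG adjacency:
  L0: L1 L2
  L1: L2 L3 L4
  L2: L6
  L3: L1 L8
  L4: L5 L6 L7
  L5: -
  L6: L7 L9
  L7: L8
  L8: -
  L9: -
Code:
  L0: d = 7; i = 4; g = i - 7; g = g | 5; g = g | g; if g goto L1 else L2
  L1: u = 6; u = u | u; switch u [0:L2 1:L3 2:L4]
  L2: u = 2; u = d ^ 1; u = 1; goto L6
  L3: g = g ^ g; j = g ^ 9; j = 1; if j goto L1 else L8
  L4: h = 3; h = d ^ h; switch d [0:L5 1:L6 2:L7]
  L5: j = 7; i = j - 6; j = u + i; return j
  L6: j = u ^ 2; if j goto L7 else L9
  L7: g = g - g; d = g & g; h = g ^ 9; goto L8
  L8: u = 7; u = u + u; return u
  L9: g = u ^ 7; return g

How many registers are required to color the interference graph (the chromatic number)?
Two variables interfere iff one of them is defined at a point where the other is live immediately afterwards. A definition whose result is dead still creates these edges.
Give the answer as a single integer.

Block summaries:
  L0 def {d,g,i} use ∅
  L1 def {u} use ∅
  L2 def {u} use {d}
  L3 def {g,j} use {g}
  L4 def {h} use {d}
  L5 def {i,j} use {u}
  L6 def {j} use {u}
  L7 def {d,g,h} use {g}
  L8 def {u} use ∅
  L9 def {g} use {u}

Backward fixpoint:
  L0 li=∅ lo={d,g}
  L1 li={d,g} lo={d,g,u}
  L2 li={d,g} lo={g,u}
  L3 li={d,g} lo={d,g}
  L4 li={d,g,u} lo={g,u}
  L5 li={u} lo=∅
  L6 li={g,u} lo={g,u}
  L7 li={g} lo=∅
  L8 li=∅ lo=∅
  L9 li={u} lo=∅

Conflict graph:
  d: {g,h,i,j,u}
  g: {d,h,j,u}
  h: {d,g,u}
  i: {d,u}
  j: {d,g,u}
  u: {d,g,h,i,j}

Registers:
  clique {d,g,h,u} ⇒ need ≥ 4
  4-colouring: r0={d}  r1={u}  r2={g,i}  r3={h,j}
  χ = 4

Answer: 4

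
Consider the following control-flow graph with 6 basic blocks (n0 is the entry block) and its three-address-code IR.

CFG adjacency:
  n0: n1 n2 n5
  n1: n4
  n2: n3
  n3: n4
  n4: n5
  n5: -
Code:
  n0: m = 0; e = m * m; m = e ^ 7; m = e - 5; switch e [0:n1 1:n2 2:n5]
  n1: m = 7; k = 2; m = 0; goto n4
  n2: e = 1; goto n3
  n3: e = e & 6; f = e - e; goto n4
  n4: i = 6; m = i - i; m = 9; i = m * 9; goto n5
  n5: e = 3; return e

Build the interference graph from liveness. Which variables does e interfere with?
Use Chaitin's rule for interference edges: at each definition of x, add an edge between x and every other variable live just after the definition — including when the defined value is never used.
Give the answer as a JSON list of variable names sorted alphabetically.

Answer: ["m"]

Derivation:
def/use:
  n0: {e,m} / ∅
  n1: {k,m} / ∅
  n2: {e} / ∅
  n3: {e,f} / {e}
  n4: {i,m} / ∅
  n5: {e} / ∅

Backward fixpoint:
  live n0: ∅→∅
  live n1: ∅→∅
  live n2: ∅→{e}
  live n3: {e}→∅
  live n4: ∅→∅
  live n5: ∅→∅

Interfere edges:
  e: {m}
  f: ∅
  i: ∅
  k: ∅
  m: {e}

N(e) = ["m"]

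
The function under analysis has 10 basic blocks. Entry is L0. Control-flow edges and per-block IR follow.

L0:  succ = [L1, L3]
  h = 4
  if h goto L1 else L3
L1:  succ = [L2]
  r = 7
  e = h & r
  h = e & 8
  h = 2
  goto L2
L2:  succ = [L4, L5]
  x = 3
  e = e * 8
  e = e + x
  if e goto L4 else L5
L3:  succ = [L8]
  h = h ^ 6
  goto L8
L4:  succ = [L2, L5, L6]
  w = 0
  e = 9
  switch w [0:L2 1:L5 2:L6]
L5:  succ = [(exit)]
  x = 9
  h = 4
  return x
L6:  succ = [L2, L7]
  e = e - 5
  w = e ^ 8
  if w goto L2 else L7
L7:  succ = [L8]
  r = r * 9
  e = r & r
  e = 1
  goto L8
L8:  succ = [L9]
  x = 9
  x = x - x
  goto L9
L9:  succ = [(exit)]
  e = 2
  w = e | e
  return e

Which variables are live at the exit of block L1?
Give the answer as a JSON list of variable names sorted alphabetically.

Answer: ["e", "r"]

Analysis:
def/use:
  L0: {h} / ∅
  L1: {e,h,r} / {h}
  L2: {e,x} / {e}
  L3: {h} / {h}
  L4: {e,w} / ∅
  L5: {h,x} / ∅
  L6: {e,w} / {e}
  L7: {e,r} / {r}
  L8: {x} / ∅
  L9: {e,w} / ∅

Backward fixpoint:
  live L0: ∅→{h}
  live L1: {h}→{e,r}
  live L2: {e,r}→{r}
  live L3: {h}→∅
  live L4: {r}→{e,r}
  live L5: ∅→∅
  live L6: {e,r}→{e,r}
  live L7: {r}→∅
  live L8: ∅→∅
  live L9: ∅→∅

live-out(L1) = ["e", "r"]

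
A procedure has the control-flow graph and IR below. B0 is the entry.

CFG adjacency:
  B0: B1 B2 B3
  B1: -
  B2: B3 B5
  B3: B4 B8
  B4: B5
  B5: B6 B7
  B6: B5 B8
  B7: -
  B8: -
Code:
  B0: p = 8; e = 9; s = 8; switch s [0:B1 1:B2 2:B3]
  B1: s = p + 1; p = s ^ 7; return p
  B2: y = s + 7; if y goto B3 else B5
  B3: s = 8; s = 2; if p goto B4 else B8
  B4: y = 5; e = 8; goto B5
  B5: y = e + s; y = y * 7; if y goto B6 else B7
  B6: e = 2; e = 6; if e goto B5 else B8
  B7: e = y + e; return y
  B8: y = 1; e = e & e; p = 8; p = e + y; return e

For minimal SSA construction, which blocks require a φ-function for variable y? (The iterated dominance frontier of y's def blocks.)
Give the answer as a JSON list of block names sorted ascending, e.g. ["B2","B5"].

Answer: ["B3", "B5", "B8"]

Derivation:
idom tree: B1←B0 B2←B0 B3←B0 B4←B3 B5←B0 B6←B5 B7←B5 B8←B0
Dom at joins:
  B3: preds {B0,B2}: {B0} ∩ {B0,B2} = {B0}; idom=B0
  B5: preds {B2,B4,B6}: {B0,B2} ∩ {B0,B3,B4} ∩ {B0,B5,B6} = {B0}; idom=B0
  B8: preds {B3,B6}: {B0,B3} ∩ {B0,B5,B6} = {B0}; idom=B0

DF walk-up:
  B3←B0: walk · to B0
  B3←B2: walk B2 to B0
  B5←B2: walk B2 to B0
  B5←B4: walk B4→B3 to B0
  B5←B6: walk B6→B5 to B0
  B8←B3: walk B3 to B0
  B8←B6: walk B6→B5 to B0
  B0: DF=∅
  B1: DF=∅
  B2: DF={B3,B5}
  B3: DF={B5,B8}
  B4: DF={B5}
  B5: DF={B5,B8}
  B6: DF={B5,B8}
  B7: DF=∅
  B8: DF=∅

φ for y: defs {B2,B4,B5,B8}
  DF⁺ = {B3,B5,B8}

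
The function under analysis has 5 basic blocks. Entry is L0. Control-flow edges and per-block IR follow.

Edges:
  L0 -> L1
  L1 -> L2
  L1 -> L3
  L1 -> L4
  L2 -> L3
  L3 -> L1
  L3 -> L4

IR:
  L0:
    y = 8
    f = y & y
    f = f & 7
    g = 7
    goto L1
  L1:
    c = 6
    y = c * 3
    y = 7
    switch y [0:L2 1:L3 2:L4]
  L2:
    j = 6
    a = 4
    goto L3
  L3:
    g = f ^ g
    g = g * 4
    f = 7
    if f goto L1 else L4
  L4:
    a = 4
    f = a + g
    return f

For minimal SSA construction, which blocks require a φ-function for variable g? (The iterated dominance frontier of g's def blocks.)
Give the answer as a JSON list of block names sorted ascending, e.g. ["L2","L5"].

idom tree: L1←L0 L2←L1 L3←L1 L4←L1
Join-block Dom:
  L1: preds {L0,L3}: {L0} ∩ {L0,L1,L3} = {L0}; idom=L0
  L3: preds {L1,L2}: {L0,L1} ∩ {L0,L1,L2} = {L0,L1}; idom=L1
  L4: preds {L1,L3}: {L0,L1} ∩ {L0,L1,L3} = {L0,L1}; idom=L1

DF derivation:
  join L1 pred L0: · stop@L0
  join L1 pred L3: L3→L1 stop@L0
  join L3 pred L1: · stop@L1
  join L3 pred L2: L2 stop@L1
  join L4 pred L1: · stop@L1
  join L4 pred L3: L3 stop@L1
  L0 → ∅
  L1 → {L1}
  L2 → {L3}
  L3 → {L1,L4}
  L4 → ∅

φ for g: defs {L0,L3}
  DF⁺ = {L1,L4}

Answer: ["L1", "L4"]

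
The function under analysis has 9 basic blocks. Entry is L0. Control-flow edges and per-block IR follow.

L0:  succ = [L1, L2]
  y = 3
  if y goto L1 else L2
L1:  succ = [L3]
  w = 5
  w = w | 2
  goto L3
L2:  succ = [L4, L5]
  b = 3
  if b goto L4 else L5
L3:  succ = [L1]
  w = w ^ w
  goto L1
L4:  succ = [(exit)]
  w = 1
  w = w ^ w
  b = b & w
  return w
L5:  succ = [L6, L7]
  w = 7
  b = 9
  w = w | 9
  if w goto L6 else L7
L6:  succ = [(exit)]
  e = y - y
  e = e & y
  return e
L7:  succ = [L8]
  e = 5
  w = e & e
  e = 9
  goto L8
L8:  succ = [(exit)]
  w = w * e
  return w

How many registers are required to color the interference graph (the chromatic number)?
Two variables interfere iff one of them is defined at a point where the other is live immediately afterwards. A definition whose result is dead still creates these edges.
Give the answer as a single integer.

Answer: 3

Derivation:
Block summaries:
  L0 def {y} use ∅
  L1 def {w} use ∅
  L2 def {b} use ∅
  L3 def {w} use {w}
  L4 def {b,w} use {b}
  L5 def {b,w} use ∅
  L6 def {e} use {y}
  L7 def {e,w} use ∅
  L8 def {w} use {e,w}

Backward fixpoint:
  live L0: ∅→{y}
  live L1: ∅→{w}
  live L2: {y}→{b,y}
  live L3: {w}→∅
  live L4: {b}→∅
  live L5: {y}→{y}
  live L6: {y}→∅
  live L7: ∅→{e,w}
  live L8: {e,w}→∅

Interfere edges:
  b: {w,y}
  e: {w,y}
  w: {b,e,y}
  y: {b,e,w}

Colouring:
  {b,w,y} pairwise interfere (3-clique) ⇒ χ ≥ 3
  3-colouring: c0={w}  c1={y}  c2={b,e}
  χ = 3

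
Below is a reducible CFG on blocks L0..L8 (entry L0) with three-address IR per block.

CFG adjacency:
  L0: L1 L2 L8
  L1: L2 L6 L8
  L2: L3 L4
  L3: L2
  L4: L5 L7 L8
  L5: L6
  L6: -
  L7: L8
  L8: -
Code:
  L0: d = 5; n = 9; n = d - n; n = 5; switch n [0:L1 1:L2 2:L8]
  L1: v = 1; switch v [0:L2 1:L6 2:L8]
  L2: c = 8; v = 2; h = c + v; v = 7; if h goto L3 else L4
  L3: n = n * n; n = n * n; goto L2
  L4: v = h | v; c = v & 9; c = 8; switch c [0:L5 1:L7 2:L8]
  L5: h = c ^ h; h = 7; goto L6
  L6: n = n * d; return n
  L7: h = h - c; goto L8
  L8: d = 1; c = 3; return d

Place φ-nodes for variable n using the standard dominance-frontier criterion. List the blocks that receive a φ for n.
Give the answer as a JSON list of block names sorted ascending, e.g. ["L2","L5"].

Answer: ["L2", "L6", "L8"]

Working:
idom tree: L1←L0 L2←L0 L3←L2 L4←L2 L5←L4 L6←L0 L7←L4 L8←L0
Join-block Dom:
  L2: preds {L0,L1,L3}: {L0} ∩ {L0,L1} ∩ {L0,L2,L3} = {L0}; idom=L0
  L6: preds {L1,L5}: {L0,L1} ∩ {L0,L2,L4,L5} = {L0}; idom=L0
  L8: preds {L0,L1,L4,L7}: {L0} ∩ {L0,L1} ∩ {L0,L2,L4} ∩ {L0,L2,L4,L7} = {L0}; idom=L0

Frontier:
  L2←L0: walk · to L0
  L2←L1: walk L1 to L0
  L2←L3: walk L3→L2 to L0
  L6←L1: walk L1 to L0
  L6←L5: walk L5→L4→L2 to L0
  L8←L0: walk · to L0
  L8←L1: walk L1 to L0
  L8←L4: walk L4→L2 to L0
  L8←L7: walk L7→L4→L2 to L0
  L0: DF=∅
  L1: DF={L2,L6,L8}
  L2: DF={L2,L6,L8}
  L3: DF={L2}
  L4: DF={L6,L8}
  L5: DF={L6}
  L6: DF=∅
  L7: DF={L8}
  L8: DF=∅

φ for n: defs {L0,L3,L6}
  DF⁺ = {L2,L6,L8}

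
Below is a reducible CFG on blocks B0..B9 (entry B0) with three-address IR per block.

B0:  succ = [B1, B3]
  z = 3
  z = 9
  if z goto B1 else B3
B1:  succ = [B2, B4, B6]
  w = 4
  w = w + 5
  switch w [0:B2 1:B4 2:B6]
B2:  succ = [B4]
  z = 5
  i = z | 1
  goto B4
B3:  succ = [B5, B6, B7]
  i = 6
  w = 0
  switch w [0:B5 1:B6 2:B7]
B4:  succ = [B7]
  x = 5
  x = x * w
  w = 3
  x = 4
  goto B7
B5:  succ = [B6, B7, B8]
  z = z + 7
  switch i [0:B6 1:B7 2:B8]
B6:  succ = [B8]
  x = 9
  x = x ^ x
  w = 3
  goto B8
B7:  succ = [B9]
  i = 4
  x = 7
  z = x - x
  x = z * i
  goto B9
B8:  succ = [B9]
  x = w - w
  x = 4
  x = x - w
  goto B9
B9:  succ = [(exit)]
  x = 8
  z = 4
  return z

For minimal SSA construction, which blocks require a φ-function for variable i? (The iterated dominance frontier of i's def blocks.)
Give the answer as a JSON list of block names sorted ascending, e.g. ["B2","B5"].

Answer: ["B4", "B6", "B7", "B8", "B9"]

Analysis:
idom tree: B1←B0 B2←B1 B3←B0 B4←B1 B5←B3 B6←B0 B7←B0 B8←B0 B9←B0
Dom at joins:
  B4: preds {B1,B2}: {B0,B1} ∩ {B0,B1,B2} = {B0,B1}; idom=B1
  B6: preds {B1,B3,B5}: {B0,B1} ∩ {B0,B3} ∩ {B0,B3,B5} = {B0}; idom=B0
  B7: preds {B3,B4,B5}: {B0,B3} ∩ {B0,B1,B4} ∩ {B0,B3,B5} = {B0}; idom=B0
  B8: preds {B5,B6}: {B0,B3,B5} ∩ {B0,B6} = {B0}; idom=B0
  B9: preds {B7,B8}: {B0,B7} ∩ {B0,B8} = {B0}; idom=B0

Frontier:
  B4←B1: walk · to B1
  B4←B2: walk B2 to B1
  B6←B1: walk B1 to B0
  B6←B3: walk B3 to B0
  B6←B5: walk B5→B3 to B0
  B7←B3: walk B3 to B0
  B7←B4: walk B4→B1 to B0
  B7←B5: walk B5→B3 to B0
  B8←B5: walk B5→B3 to B0
  B8←B6: walk B6 to B0
  B9←B7: walk B7 to B0
  B9←B8: walk B8 to B0
  B0: DF=∅
  B1: DF={B6,B7}
  B2: DF={B4}
  B3: DF={B6,B7,B8}
  B4: DF={B7}
  B5: DF={B6,B7,B8}
  B6: DF={B8}
  B7: DF={B9}
  B8: DF={B9}
  B9: DF=∅

φ for i: defs {B2,B3,B7}
  DF⁺ = {B4,B6,B7,B8,B9}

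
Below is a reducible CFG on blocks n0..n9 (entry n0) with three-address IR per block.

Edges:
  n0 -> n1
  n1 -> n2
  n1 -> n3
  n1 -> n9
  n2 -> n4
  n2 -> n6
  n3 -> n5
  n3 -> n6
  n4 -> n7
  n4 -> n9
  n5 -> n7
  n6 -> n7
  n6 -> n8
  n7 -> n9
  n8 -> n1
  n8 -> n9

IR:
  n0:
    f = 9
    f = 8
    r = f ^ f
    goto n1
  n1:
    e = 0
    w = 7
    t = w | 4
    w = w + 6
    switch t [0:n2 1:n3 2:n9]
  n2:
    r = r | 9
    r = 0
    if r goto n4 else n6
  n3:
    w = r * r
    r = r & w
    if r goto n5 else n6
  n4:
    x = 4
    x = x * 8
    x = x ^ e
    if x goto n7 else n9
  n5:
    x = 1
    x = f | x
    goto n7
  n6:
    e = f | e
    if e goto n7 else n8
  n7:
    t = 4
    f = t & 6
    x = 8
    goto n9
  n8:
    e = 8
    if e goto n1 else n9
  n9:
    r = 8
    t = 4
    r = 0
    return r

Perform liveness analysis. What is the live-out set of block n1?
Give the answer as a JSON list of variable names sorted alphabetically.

Block summaries:
  n0 def {f,r} use ∅
  n1 def {e,t,w} use ∅
  n2 def {r} use {r}
  n3 def {r,w} use {r}
  n4 def {x} use {e}
  n5 def {x} use {f}
  n6 def {e} use {e,f}
  n7 def {f,t,x} use ∅
  n8 def {e} use ∅
  n9 def {r,t} use ∅

Liveness:
  live n0: ∅→{f,r}
  live n1: {f,r}→{e,f,r}
  live n2: {e,f,r}→{e,f,r}
  live n3: {e,f,r}→{e,f,r}
  live n4: {e}→∅
  live n5: {f}→∅
  live n6: {e,f,r}→{f,r}
  live n7: ∅→∅
  live n8: {f,r}→{f,r}
  live n9: ∅→∅

live-out(n1) = ["e", "f", "r"]

Answer: ["e", "f", "r"]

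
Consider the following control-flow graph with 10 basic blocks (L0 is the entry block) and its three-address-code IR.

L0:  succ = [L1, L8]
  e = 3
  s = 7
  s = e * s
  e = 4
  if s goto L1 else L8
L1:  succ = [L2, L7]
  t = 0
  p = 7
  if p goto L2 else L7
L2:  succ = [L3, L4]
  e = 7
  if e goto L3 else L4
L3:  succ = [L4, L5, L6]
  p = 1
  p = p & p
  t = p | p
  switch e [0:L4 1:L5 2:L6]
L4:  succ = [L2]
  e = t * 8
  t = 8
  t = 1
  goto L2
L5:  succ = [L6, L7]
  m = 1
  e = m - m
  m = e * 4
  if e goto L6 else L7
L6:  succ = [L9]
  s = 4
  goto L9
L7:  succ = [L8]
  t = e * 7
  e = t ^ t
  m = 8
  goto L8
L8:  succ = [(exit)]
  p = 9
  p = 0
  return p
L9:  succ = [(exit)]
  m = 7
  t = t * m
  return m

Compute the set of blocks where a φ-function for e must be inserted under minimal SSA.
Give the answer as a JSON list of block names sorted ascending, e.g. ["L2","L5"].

idom tree: L1←L0 L2←L1 L3←L2 L4←L2 L5←L3 L6←L3 L7←L1 L8←L0 L9←L6
Dom∩ at merges:
  L2: preds {L1,L4}: {L0,L1} ∩ {L0,L1,L2,L4} = {L0,L1}; idom=L1
  L4: preds {L2,L3}: {L0,L1,L2} ∩ {L0,L1,L2,L3} = {L0,L1,L2}; idom=L2
  L6: preds {L3,L5}: {L0,L1,L2,L3} ∩ {L0,L1,L2,L3,L5} = {L0,L1,L2,L3}; idom=L3
  L7: preds {L1,L5}: {L0,L1} ∩ {L0,L1,L2,L3,L5} = {L0,L1}; idom=L1
  L8: preds {L0,L7}: {L0} ∩ {L0,L1,L7} = {L0}; idom=L0

DF walk-up:
  L2←L1: walk · to L1
  L2←L4: walk L4→L2 to L1
  L4←L2: walk · to L2
  L4←L3: walk L3 to L2
  L6←L3: walk · to L3
  L6←L5: walk L5 to L3
  L7←L1: walk · to L1
  L7←L5: walk L5→L3→L2 to L1
  L8←L0: walk · to L0
  L8←L7: walk L7→L1 to L0
  DF(L0)=∅
  DF(L1)={L8}
  DF(L2)={L2,L7}
  DF(L3)={L4,L7}
  DF(L4)={L2}
  DF(L5)={L6,L7}
  DF(L6)=∅
  DF(L7)={L8}
  DF(L8)=∅
  DF(L9)=∅

φ for e: defs {L0,L2,L4,L5,L7}
  DF⁺ = {L2,L6,L7,L8}

Answer: ["L2", "L6", "L7", "L8"]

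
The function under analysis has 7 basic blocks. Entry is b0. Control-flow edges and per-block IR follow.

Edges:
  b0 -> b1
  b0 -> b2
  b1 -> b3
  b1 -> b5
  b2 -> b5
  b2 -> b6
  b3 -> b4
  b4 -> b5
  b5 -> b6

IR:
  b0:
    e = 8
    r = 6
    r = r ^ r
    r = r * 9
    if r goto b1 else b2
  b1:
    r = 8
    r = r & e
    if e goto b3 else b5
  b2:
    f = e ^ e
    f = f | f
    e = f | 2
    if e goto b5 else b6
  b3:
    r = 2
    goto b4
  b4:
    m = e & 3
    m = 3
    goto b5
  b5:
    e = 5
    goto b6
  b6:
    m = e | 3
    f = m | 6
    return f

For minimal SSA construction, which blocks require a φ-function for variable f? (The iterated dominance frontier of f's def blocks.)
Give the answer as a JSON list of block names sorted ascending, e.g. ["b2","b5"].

Answer: ["b5", "b6"]

Derivation:
idom tree: b1←b0 b2←b0 b3←b1 b4←b3 b5←b0 b6←b0
Join-block Dom:
  b5: preds {b1,b2,b4}: {b0,b1} ∩ {b0,b2} ∩ {b0,b1,b3,b4} = {b0}; idom=b0
  b6: preds {b2,b5}: {b0,b2} ∩ {b0,b5} = {b0}; idom=b0

DF walk-up:
  b5←b1: walk b1 to b0
  b5←b2: walk b2 to b0
  b5←b4: walk b4→b3→b1 to b0
  b6←b2: walk b2 to b0
  b6←b5: walk b5 to b0
  b0 → ∅
  b1 → {b5}
  b2 → {b5,b6}
  b3 → {b5}
  b4 → {b5}
  b5 → {b6}
  b6 → ∅

φ for f: defs {b2,b6}
  DF⁺ = {b5,b6}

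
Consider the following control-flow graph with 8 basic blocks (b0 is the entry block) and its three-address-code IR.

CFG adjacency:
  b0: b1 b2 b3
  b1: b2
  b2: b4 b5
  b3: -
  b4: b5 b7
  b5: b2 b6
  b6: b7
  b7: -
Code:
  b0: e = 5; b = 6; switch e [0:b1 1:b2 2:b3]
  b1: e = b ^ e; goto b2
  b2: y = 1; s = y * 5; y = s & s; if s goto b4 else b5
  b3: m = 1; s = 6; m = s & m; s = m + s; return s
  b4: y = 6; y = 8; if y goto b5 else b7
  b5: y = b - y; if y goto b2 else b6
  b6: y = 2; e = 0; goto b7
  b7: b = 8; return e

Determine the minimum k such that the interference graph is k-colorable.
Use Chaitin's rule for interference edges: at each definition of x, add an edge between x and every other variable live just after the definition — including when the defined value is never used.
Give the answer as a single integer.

def/use:
  b0: {b,e} / ∅
  b1: {e} / {b,e}
  b2: {s,y} / ∅
  b3: {m,s} / ∅
  b4: {y} / ∅
  b5: {y} / {b,y}
  b6: {e,y} / ∅
  b7: {b} / {e}

Liveness:
  b0: in=∅ out={b,e}
  b1: in={b,e} out={b,e}
  b2: in={b,e} out={b,e,y}
  b3: in=∅ out=∅
  b4: in={b,e} out={b,e,y}
  b5: in={b,e,y} out={b,e}
  b6: in=∅ out={e}
  b7: in={e} out=∅

Conflict graph:
  b: {e,s,y}
  e: {b,s,y}
  m: {s}
  s: {b,e,m,y}
  y: {b,e,s}

Colouring:
  {b,e,s,y} pairwise interfere (4-clique) ⇒ χ ≥ 4
  4-colouring: R0={s}  R1={b,m}  R2={e}  R3={y}
  χ = 4

Answer: 4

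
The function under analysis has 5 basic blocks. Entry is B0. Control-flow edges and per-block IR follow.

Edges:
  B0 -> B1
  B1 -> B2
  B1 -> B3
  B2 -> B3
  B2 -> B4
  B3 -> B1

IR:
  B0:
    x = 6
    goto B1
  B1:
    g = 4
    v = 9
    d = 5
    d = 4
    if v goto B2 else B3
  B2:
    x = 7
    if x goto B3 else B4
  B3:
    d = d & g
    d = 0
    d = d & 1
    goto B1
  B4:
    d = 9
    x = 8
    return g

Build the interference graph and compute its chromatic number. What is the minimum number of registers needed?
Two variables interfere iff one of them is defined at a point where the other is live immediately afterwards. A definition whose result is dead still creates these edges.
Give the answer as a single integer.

Answer: 3

Analysis:
Block summaries:
  B0 def {x} use ∅
  B1 def {d,g,v} use ∅
  B2 def {x} use ∅
  B3 def {d} use {d,g}
  B4 def {d,x} use {g}

Backward fixpoint:
  B0 li=∅ lo=∅
  B1 li=∅ lo={d,g}
  B2 li={d,g} lo={d,g}
  B3 li={d,g} lo=∅
  B4 li={g} lo=∅

Interfere edges:
  d↔{g,v,x}
  g↔{d,v,x}
  v↔{d,g}
  x↔{d,g}

Colouring:
  clique {d,g,v} ⇒ need ≥ 3
  assign d→r0 g→r1 v→r2 x→r2 — no edge inside a register ⇒ χ ≤ 3
  χ = 3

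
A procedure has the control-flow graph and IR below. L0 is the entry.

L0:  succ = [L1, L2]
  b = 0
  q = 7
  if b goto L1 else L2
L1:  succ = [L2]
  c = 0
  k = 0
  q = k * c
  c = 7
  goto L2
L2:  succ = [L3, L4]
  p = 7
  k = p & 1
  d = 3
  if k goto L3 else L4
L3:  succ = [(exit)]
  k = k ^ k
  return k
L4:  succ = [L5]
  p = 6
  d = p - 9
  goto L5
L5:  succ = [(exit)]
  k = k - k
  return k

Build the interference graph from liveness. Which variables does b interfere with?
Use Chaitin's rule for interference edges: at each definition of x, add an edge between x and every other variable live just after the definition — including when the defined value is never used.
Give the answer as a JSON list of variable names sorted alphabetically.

Per-block:
  L0 def {b,q} use ∅
  L1 def {c,k,q} use ∅
  L2 def {d,k,p} use ∅
  L3 def {k} use {k}
  L4 def {d,p} use ∅
  L5 def {k} use {k}

Liveness:
  L0: in=∅ out=∅
  L1: in=∅ out=∅
  L2: in=∅ out={k}
  L3: in={k} out=∅
  L4: in={k} out={k}
  L5: in={k} out=∅

Interference:
  b: {q}
  c: {k}
  d: {k}
  k: {c,d,p}
  p: {k}
  q: {b}

N(b) = ["q"]

Answer: ["q"]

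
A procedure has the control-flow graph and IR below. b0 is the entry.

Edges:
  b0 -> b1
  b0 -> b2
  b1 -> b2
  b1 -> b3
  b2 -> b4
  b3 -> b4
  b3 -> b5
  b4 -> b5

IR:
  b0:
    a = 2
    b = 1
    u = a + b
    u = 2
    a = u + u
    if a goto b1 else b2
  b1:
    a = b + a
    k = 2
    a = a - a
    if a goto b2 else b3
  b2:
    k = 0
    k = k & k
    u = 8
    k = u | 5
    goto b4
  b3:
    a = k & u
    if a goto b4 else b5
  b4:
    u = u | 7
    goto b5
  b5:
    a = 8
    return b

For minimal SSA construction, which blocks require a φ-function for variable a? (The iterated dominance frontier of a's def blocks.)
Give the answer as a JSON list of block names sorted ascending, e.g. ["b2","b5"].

idom tree: b1←b0 b2←b0 b3←b1 b4←b0 b5←b0
Join-block Dom:
  b2: preds {b0,b1}: {b0} ∩ {b0,b1} = {b0}; idom=b0
  b4: preds {b2,b3}: {b0,b2} ∩ {b0,b1,b3} = {b0}; idom=b0
  b5: preds {b3,b4}: {b0,b1,b3} ∩ {b0,b4} = {b0}; idom=b0

DF walk-up:
  join b2 pred b0: · stop@b0
  join b2 pred b1: b1 stop@b0
  join b4 pred b2: b2 stop@b0
  join b4 pred b3: b3→b1 stop@b0
  join b5 pred b3: b3→b1 stop@b0
  join b5 pred b4: b4 stop@b0
  b0: DF=∅
  b1: DF={b2,b4,b5}
  b2: DF={b4}
  b3: DF={b4,b5}
  b4: DF={b5}
  b5: DF=∅

φ for a: defs {b0,b1,b3,b5}
  DF⁺ = {b2,b4,b5}

Answer: ["b2", "b4", "b5"]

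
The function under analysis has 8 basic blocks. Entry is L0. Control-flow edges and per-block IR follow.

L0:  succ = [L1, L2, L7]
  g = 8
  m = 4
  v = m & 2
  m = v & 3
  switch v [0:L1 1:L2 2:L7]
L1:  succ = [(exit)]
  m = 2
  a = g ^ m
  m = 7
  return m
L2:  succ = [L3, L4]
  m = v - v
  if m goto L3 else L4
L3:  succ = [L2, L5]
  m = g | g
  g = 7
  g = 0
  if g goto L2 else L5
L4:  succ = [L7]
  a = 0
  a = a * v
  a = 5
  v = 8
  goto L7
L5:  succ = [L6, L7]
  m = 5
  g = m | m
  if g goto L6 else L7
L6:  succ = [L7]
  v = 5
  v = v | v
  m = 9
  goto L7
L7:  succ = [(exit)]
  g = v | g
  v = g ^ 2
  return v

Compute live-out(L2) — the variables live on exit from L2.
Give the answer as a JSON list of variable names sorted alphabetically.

Answer: ["g", "v"]

Derivation:
def/use:
  L0 def {g,m,v} use ∅
  L1 def {a,m} use {g}
  L2 def {m} use {v}
  L3 def {g,m} use {g}
  L4 def {a,v} use {v}
  L5 def {g,m} use ∅
  L6 def {m,v} use ∅
  L7 def {g,v} use {g,v}

Liveness:
  L0 li=∅ lo={g,v}
  L1 li={g} lo=∅
  L2 li={g,v} lo={g,v}
  L3 li={g,v} lo={g,v}
  L4 li={g,v} lo={g,v}
  L5 li={v} lo={g,v}
  L6 li={g} lo={g,v}
  L7 li={g,v} lo=∅

live-out(L2) = ["g", "v"]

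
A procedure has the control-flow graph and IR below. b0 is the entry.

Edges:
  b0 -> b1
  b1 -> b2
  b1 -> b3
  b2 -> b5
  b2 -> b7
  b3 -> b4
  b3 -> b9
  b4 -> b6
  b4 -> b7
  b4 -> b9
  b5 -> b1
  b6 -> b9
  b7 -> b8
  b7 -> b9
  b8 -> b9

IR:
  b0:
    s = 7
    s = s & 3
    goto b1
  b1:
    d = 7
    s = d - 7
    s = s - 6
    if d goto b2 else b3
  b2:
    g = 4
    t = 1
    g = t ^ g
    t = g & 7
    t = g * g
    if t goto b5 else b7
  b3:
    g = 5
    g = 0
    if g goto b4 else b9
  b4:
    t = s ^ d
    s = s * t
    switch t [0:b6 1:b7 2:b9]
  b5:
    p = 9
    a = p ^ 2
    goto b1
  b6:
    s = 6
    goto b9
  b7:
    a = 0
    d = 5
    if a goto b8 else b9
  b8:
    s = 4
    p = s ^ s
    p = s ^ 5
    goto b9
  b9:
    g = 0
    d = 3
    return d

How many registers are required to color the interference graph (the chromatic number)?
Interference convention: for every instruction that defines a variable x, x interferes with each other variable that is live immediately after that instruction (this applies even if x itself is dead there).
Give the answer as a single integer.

Block summaries:
  b0 def {s} use ∅
  b1 def {d,s} use ∅
  b2 def {g,t} use ∅
  b3 def {g} use ∅
  b4 def {s,t} use {d,s}
  b5 def {a,p} use ∅
  b6 def {s} use ∅
  b7 def {a,d} use ∅
  b8 def {p,s} use ∅
  b9 def {d,g} use ∅

Live sets:
  b0: in=∅ out=∅
  b1: in=∅ out={d,s}
  b2: in=∅ out=∅
  b3: in={d,s} out={d,s}
  b4: in={d,s} out=∅
  b5: in=∅ out=∅
  b6: in=∅ out=∅
  b7: in=∅ out=∅
  b8: in=∅ out=∅
  b9: in=∅ out=∅

Interference:
  a↔{d}
  d↔{a,g,s}
  g↔{d,s,t}
  p↔{s}
  s↔{d,g,p,t}
  t↔{g,s}

Colouring:
  clique {d,g,s} ⇒ need ≥ 3
  assign a→r0 d→r1 g→r2 p→r1 s→r0 t→r1 — no edge inside a register ⇒ χ ≤ 3
  χ = 3

Answer: 3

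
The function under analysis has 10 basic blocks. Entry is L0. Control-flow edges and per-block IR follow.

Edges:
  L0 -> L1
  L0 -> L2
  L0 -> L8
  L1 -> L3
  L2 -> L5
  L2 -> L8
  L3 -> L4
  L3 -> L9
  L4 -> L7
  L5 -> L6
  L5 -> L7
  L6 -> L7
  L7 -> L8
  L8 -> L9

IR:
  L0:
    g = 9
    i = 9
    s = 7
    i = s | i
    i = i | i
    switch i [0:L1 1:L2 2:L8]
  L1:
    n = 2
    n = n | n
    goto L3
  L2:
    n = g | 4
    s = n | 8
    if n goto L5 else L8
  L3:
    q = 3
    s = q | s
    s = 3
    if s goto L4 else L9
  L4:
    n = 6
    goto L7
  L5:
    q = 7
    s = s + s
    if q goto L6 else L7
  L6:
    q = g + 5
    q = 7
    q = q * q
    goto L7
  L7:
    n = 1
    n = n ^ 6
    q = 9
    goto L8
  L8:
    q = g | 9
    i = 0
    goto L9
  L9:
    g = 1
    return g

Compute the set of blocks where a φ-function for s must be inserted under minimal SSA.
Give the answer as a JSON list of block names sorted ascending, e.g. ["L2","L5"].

idom tree: L1←L0 L2←L0 L3←L1 L4←L3 L5←L2 L6←L5 L7←L0 L8←L0 L9←L0
Dom at joins:
  L7: preds {L4,L5,L6}: {L0,L1,L3,L4} ∩ {L0,L2,L5} ∩ {L0,L2,L5,L6} = {L0}; idom=L0
  L8: preds {L0,L2,L7}: {L0} ∩ {L0,L2} ∩ {L0,L7} = {L0}; idom=L0
  L9: preds {L3,L8}: {L0,L1,L3} ∩ {L0,L8} = {L0}; idom=L0

DF walk-up:
  join L7 pred L4: L4→L3→L1 stop@L0
  join L7 pred L5: L5→L2 stop@L0
  join L7 pred L6: L6→L5→L2 stop@L0
  join L8 pred L0: · stop@L0
  join L8 pred L2: L2 stop@L0
  join L8 pred L7: L7 stop@L0
  join L9 pred L3: L3→L1 stop@L0
  join L9 pred L8: L8 stop@L0
  L0: DF=∅
  L1: DF={L7,L9}
  L2: DF={L7,L8}
  L3: DF={L7,L9}
  L4: DF={L7}
  L5: DF={L7}
  L6: DF={L7}
  L7: DF={L8}
  L8: DF={L9}
  L9: DF=∅

φ for s: defs {L0,L2,L3,L5}
  DF⁺ = {L7,L8,L9}

Answer: ["L7", "L8", "L9"]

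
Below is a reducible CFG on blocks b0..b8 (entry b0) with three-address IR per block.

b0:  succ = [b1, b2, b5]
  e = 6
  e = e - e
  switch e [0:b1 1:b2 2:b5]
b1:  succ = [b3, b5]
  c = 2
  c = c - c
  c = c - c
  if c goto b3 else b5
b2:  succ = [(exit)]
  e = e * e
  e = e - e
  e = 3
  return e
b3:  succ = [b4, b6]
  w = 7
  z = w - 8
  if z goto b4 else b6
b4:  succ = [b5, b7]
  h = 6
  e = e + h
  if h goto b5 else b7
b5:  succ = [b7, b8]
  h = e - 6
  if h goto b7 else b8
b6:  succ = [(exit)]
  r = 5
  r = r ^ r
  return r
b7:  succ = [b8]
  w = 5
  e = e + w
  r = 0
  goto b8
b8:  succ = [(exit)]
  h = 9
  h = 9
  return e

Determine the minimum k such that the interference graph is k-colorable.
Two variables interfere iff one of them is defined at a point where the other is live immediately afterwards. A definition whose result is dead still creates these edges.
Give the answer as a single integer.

Answer: 2

Analysis:
Block summaries:
  b0: def={e} ue=∅
  b1: def={c} ue=∅
  b2: def={e} ue={e}
  b3: def={w,z} ue=∅
  b4: def={e,h} ue={e}
  b5: def={h} ue={e}
  b6: def={r} ue=∅
  b7: def={e,r,w} ue={e}
  b8: def={h} ue={e}

Backward fixpoint:
  b0: in=∅ out={e}
  b1: in={e} out={e}
  b2: in={e} out=∅
  b3: in={e} out={e}
  b4: in={e} out={e}
  b5: in={e} out={e}
  b6: in=∅ out=∅
  b7: in={e} out={e}
  b8: in={e} out=∅

Interfere edges:
  c↔{e}
  e↔{c,h,r,w,z}
  h↔{e}
  r↔{e}
  w↔{e}
  z↔{e}

Registers:
  {c,e} pairwise interfere (2-clique) ⇒ χ ≥ 2
  assign c→r1 e→r0 h→r1 r→r1 w→r1 z→r1 — no edge inside a register ⇒ χ ≤ 2
  χ = 2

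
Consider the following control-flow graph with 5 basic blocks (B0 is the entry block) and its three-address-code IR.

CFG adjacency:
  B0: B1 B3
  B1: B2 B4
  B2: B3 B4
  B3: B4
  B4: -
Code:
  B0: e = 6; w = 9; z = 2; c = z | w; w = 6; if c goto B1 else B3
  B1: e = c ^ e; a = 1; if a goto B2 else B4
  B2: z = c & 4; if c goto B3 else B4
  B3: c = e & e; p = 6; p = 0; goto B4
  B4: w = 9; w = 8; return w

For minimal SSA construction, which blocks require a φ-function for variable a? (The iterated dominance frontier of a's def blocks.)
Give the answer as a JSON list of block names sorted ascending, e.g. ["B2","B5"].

Answer: ["B3", "B4"]

Analysis:
idom tree: B1←B0 B2←B1 B3←B0 B4←B0
Join-block Dom:
  B3: preds {B0,B2}: {B0} ∩ {B0,B1,B2} = {B0}; idom=B0
  B4: preds {B1,B2,B3}: {B0,B1} ∩ {B0,B1,B2} ∩ {B0,B3} = {B0}; idom=B0

Frontier:
  join B3 pred B0: · stop@B0
  join B3 pred B2: B2→B1 stop@B0
  join B4 pred B1: B1 stop@B0
  join B4 pred B2: B2→B1 stop@B0
  join B4 pred B3: B3 stop@B0
  B0 → ∅
  B1 → {B3,B4}
  B2 → {B3,B4}
  B3 → {B4}
  B4 → ∅

φ for a: defs {B1}
  DF⁺ = {B3,B4}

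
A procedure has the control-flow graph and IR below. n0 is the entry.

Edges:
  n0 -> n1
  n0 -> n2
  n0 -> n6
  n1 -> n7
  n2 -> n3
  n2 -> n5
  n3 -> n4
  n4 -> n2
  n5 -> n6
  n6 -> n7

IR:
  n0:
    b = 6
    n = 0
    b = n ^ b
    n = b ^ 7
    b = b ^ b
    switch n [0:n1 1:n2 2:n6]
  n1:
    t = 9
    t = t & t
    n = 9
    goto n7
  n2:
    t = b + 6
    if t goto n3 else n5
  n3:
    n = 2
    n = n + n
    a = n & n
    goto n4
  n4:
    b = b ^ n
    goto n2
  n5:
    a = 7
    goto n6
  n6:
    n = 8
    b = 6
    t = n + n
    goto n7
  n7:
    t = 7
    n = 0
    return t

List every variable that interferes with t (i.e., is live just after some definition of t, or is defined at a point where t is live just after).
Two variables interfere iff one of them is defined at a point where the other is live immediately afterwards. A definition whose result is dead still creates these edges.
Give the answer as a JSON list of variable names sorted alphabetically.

Answer: ["b", "n"]

Working:
Per-block:
  n0: {b,n} / ∅
  n1: {n,t} / ∅
  n2: {t} / {b}
  n3: {a,n} / ∅
  n4: {b} / {b,n}
  n5: {a} / ∅
  n6: {b,n,t} / ∅
  n7: {n,t} / ∅

Liveness:
  n0: in=∅ out={b}
  n1: in=∅ out=∅
  n2: in={b} out={b}
  n3: in={b} out={b,n}
  n4: in={b,n} out={b}
  n5: in=∅ out=∅
  n6: in=∅ out=∅
  n7: in=∅ out=∅

Interfere edges:
  a: {b,n}
  b: {a,n,t}
  n: {a,b,t}
  t: {b,n}

N(t) = ["b", "n"]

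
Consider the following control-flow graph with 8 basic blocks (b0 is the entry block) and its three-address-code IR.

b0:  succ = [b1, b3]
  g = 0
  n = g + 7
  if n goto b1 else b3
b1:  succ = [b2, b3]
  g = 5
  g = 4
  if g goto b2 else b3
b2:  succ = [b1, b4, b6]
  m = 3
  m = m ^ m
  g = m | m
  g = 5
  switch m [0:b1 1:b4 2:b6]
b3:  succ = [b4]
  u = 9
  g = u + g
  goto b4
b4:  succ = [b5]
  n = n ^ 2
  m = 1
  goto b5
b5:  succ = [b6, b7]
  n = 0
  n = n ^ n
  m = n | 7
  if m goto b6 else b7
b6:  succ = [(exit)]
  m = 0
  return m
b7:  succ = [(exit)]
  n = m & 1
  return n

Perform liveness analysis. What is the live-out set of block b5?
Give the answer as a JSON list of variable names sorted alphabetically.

Answer: ["m"]

Derivation:
Per-block:
  b0 def {g,n} use ∅
  b1 def {g} use ∅
  b2 def {g,m} use ∅
  b3 def {g,u} use {g}
  b4 def {m,n} use {n}
  b5 def {m,n} use ∅
  b6 def {m} use ∅
  b7 def {n} use {m}

Backward fixpoint:
  live b0: ∅→{g,n}
  live b1: {n}→{g,n}
  live b2: {n}→{n}
  live b3: {g,n}→{n}
  live b4: {n}→∅
  live b5: ∅→{m}
  live b6: ∅→∅
  live b7: {m}→∅

live-out(b5) = ["m"]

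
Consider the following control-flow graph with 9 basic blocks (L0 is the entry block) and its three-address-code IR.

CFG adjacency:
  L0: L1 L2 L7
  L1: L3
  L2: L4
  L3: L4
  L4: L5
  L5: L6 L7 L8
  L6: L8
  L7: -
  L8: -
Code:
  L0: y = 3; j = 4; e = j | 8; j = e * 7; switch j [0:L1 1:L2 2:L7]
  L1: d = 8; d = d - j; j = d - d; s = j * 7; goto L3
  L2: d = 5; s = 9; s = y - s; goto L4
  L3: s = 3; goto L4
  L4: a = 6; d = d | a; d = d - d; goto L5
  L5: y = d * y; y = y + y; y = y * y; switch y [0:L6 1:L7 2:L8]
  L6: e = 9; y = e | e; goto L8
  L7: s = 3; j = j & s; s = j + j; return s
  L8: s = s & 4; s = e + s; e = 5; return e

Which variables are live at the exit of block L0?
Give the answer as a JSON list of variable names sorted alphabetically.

def/use:
  L0 def {e,j,y} use ∅
  L1 def {d,j,s} use {j}
  L2 def {d,s} use {y}
  L3 def {s} use ∅
  L4 def {a,d} use {d}
  L5 def {y} use {d,y}
  L6 def {e,y} use ∅
  L7 def {j,s} use {j}
  L8 def {e,s} use {e,s}

Liveness:
  L0 li=∅ lo={e,j,y}
  L1 li={e,j,y} lo={d,e,j,y}
  L2 li={e,j,y} lo={d,e,j,s,y}
  L3 li={d,e,j,y} lo={d,e,j,s,y}
  L4 li={d,e,j,s,y} lo={d,e,j,s,y}
  L5 li={d,e,j,s,y} lo={e,j,s}
  L6 li={s} lo={e,s}
  L7 li={j} lo=∅
  L8 li={e,s} lo=∅

live-out(L0) = ["e", "j", "y"]

Answer: ["e", "j", "y"]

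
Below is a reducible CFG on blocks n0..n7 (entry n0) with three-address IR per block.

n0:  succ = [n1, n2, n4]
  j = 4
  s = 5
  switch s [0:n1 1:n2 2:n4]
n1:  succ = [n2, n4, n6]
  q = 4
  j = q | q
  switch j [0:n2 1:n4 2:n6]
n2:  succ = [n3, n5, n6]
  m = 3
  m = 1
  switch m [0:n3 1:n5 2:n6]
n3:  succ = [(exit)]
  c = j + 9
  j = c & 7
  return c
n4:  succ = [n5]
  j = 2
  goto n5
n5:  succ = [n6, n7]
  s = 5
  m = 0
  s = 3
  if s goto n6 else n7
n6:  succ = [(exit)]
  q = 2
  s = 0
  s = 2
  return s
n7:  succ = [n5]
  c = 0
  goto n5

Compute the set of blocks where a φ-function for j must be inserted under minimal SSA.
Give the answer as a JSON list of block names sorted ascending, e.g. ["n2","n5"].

Answer: ["n2", "n4", "n5", "n6"]

Analysis:
idom tree: n1←n0 n2←n0 n3←n2 n4←n0 n5←n0 n6←n0 n7←n5
Dom at joins:
  n2: preds {n0,n1}: {n0} ∩ {n0,n1} = {n0}; idom=n0
  n4: preds {n0,n1}: {n0} ∩ {n0,n1} = {n0}; idom=n0
  n5: preds {n2,n4,n7}: {n0,n2} ∩ {n0,n4} ∩ {n0,n5,n7} = {n0}; idom=n0
  n6: preds {n1,n2,n5}: {n0,n1} ∩ {n0,n2} ∩ {n0,n5} = {n0}; idom=n0

DF walk-up:
  join n2 pred n0: · stop@n0
  join n2 pred n1: n1 stop@n0
  join n4 pred n0: · stop@n0
  join n4 pred n1: n1 stop@n0
  join n5 pred n2: n2 stop@n0
  join n5 pred n4: n4 stop@n0
  join n5 pred n7: n7→n5 stop@n0
  join n6 pred n1: n1 stop@n0
  join n6 pred n2: n2 stop@n0
  join n6 pred n5: n5 stop@n0
  n0 → ∅
  n1 → {n2,n4,n6}
  n2 → {n5,n6}
  n3 → ∅
  n4 → {n5}
  n5 → {n5,n6}
  n6 → ∅
  n7 → {n5}

φ for j: defs {n0,n1,n3,n4}
  DF⁺ = {n2,n4,n5,n6}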